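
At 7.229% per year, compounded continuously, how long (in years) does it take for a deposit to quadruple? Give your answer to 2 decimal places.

19.18 years

e^(0.07229t) = 4, so 0.07229t = ln 4 ≈ 1.3863.
t ≈ 1.3863/0.07229 ≈ 19.1768.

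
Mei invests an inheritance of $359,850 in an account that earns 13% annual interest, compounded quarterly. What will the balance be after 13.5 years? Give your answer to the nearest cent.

Growth factor = (1 + 0.0325)^54 ≈ 5.624232397235.
A ≈ 359,850 × 5.624232397235 ≈ 2,023,880.0281.

$2,023,880.03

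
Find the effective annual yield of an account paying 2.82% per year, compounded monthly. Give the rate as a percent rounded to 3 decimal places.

One year is 12 periods at 0.00235 each: (1 + 0.00235)^12 ≈ 1.028567.
EAR = 1.028567 − 1 ≈ 2.85674%.

2.857%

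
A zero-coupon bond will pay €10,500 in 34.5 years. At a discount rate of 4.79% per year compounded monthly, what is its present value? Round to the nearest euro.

€2,018

Periodic rate = 4.79%/12 = 0.00399167; 414 periods.
P = 10,500/(1 + 0.0479/12)^414 ≈ 10,500/5.2031308781 ≈ 2,018.0157.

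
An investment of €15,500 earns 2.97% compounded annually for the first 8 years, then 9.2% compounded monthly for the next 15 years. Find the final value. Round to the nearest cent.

€77,456.53

Phase 1: 15,500·(1 + 0.0297)^8 ≈ 19,589.2316.
Phase 2: 19,589.2316·(1 + 0.092/12)^180 ≈ 77,456.5310.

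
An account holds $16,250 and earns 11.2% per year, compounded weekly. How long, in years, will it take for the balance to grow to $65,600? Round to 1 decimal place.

12.5 years

(1 + 0.00215385)^(52t) = 65,600/16,250 = 4.0369.
52t·ln(1 + 0.00215385) = ln(4.0369); 52t = 1.3955/0.00215153 ≈ 648.6002.
t ≈ 12.4731 years.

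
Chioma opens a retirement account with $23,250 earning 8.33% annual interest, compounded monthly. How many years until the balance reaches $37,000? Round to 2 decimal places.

(1 + 0.00694167)^(12t) = 37,000/23,250 = 1.5914.
12t·ln(1 + 0.00694167) = ln(1.5914); 12t = 0.46461/0.00691768 ≈ 67.1631.
t ≈ 5.5969 years.

5.60 years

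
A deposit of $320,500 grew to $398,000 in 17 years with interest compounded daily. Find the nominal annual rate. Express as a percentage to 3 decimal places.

1.274%

The 6205-period growth factor is 398,000/320,500 = 1.24181.
r/365 = 1.24181^(1/6205) − 1 ≈ 0.0000349031, so r ≈ 365·0.0000349031 = 1.27396%.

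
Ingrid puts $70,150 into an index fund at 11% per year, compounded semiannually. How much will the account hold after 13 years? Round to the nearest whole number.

$282,222

Growth factor = (1 + 0.055)^26 ≈ 4.0231289278.
A ≈ 70,150 × 4.0231289278 ≈ 282,222.4943.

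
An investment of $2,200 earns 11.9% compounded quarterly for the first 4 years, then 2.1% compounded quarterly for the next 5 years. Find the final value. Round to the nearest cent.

After 4 years at 11.9%: 2,200 × 1.598485901 ≈ 3,516.6690.
Then 5 years at 2.1%: 3,516.6690 × 1.11040558 ≈ 3,904.9289.

$3,904.93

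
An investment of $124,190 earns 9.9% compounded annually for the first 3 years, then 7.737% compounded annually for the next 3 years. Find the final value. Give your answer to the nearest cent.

$206,145.73

Phase 1: 124,190·(1 + 0.099)^3 ≈ 164,846.4900.
Phase 2: 164,846.4900·(1 + 0.07737)^3 ≈ 206,145.7278.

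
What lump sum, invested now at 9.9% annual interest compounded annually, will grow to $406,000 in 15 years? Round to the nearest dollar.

$98,528

Annual rate = 9.9% = 0.099; 15 periods.
P = 406,000/(1 + 0.099)^15 ≈ 406,000/4.12064675876 ≈ 98,528.2223.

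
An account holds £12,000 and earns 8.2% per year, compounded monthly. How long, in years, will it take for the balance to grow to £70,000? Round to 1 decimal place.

21.6 years

We need (1 + 0.00683333)^(12t) = 5.8333, so 12t = ln 5.8333 / ln 1.006833 ≈ 258.9669.
t ≈ 258.9669/12 = 21.5806 years.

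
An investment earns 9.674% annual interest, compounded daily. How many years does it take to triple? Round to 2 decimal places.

11.36 years

(1 + 0.000265041)^(365t) = 3.
365t = ln 3 / ln(1 + 0.000265041) ≈ 1.0986/0.000265006 ≈ 4145.6132.
t ≈ 11.3578.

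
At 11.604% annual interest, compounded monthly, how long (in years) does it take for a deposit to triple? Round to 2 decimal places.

(1 + 0.00967)^(12t) = 3.
12t = ln 3 / ln(1 + 0.00967) ≈ 1.0986/0.00962354 ≈ 114.1588.
t ≈ 9.5132.

9.51 years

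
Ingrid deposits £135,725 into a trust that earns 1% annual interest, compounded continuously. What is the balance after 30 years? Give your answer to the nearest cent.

£183,209.59

A = P·e^(rt) = 135,725·e^(0.01·30) = 135,725·e^0.3.
e^0.3 ≈ 1.34985880758, so A ≈ 183,209.5867.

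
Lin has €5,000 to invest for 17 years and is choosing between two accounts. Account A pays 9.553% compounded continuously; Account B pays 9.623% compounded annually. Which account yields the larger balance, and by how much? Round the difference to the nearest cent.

Account A, by €1,527.39

A: e^(0.09553·17) = e^1.62401 ≈ 5.0733938902, so 5,000 × 5.0733938902 ≈ 25,366.9695.
B: (1 + 0.09623)^17 ≈ 4.7679161752, so 5,000 × 4.7679161752 ≈ 23,839.5809.
Difference ≈ 1,527.3886 in favor of A.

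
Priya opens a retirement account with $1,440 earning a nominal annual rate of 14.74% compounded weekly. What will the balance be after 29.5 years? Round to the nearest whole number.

$110,696

Growth factor = (1 + 0.1474/52)^1534 ≈ 76.8725412995.
A ≈ 1,440 × 76.8725412995 ≈ 110,696.4595.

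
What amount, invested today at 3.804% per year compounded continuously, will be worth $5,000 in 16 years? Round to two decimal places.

$2,720.45

P = A·e^(−rt) = 5,000·e^(−0.60864).
e^(−0.60864) ≈ 0.544090329, so P ≈ 2,720.4516.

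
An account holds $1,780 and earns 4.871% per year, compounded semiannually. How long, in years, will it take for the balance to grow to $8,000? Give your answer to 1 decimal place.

(1 + 0.024355)^(2t) = 8,000/1,780 = 4.4944.
2t·ln(1 + 0.024355) = ln(4.4944); 2t = 1.5028/0.0240631 ≈ 62.4535.
t ≈ 31.2268 years.

31.2 years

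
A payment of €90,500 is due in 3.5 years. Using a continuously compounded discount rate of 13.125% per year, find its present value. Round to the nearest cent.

€57,166.89

P = A·e^(−rt) = 90,500·e^(−0.459375).
e^(−0.459375) ≈ 0.63167832111, so P ≈ 57,166.8881.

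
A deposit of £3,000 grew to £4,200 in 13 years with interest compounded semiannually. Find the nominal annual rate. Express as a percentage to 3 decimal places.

2.605%

The 26-period growth factor is 4,200/3,000 = 1.4.
r/2 = 1.4^(1/26) − 1 ≈ 0.0130253, so r ≈ 2·0.0130253 = 2.60507%.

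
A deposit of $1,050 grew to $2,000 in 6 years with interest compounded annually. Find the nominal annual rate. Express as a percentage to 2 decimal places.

11.34%

(1 + r)^6 = 2,000/1,050 = 1.90476.
1 + r = 1.90476^(1/6) ≈ 1.113372, so r ≈ 0.113372.
r ≈ 11.33715%.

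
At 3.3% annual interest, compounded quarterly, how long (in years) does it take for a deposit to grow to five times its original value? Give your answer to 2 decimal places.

(1 + 0.00825)^(4t) = 5.
4t = ln 5 / ln(1 + 0.00825) ≈ 1.6094/0.00821615 ≈ 195.8870.
t ≈ 48.9718.

48.97 years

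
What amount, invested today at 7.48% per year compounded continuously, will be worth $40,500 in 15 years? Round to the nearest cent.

$13,187.93

P = A·e^(−rt) = 40,500·e^(−1.122).
e^(−1.122) ≈ 0.32562788716, so P ≈ 13,187.9294.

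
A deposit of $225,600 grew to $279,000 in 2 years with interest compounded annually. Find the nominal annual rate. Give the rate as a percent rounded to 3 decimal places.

(1 + r)^2 = 279,000/225,600 = 1.2367.
1 + r = 1.2367^(1/2) ≈ 1.112071, so r ≈ 0.112071.
r ≈ 11.20711%.

11.207%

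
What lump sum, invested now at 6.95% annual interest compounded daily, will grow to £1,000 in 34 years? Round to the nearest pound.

Growth factor = (1 + 0.0695/365)^12410 ≈ 10.6203828.
P = 1,000/10.6203828 ≈ 94.1586.

£94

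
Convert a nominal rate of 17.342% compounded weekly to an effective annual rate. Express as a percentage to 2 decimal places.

EAR = (1 + 17.342%/52)^52 − 1 = (1 + 0.003335)^52 − 1.
(1 + 0.003335)^52 ≈ 1.189022, so EAR ≈ 18.90224%.

18.90%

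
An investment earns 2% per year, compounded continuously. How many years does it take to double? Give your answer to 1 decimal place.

e^(0.02t) = 2, so 0.02t = ln 2 ≈ 0.69315.
t ≈ 0.69315/0.02 ≈ 34.6574.

34.7 years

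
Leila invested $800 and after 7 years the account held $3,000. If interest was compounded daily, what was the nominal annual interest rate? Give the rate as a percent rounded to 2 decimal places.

18.89%

(1 + r/365)^2555 = 3,000/800 = 3.75.
1 + r/365 = 3.75^(1/2555) ≈ 1.000517, so r/365 ≈ 0.000517455.
r ≈ 365·0.000517455 = 18.88711%.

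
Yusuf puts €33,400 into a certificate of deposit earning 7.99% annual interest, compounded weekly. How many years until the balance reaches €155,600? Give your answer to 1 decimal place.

19.3 years

We need (1 + 0.00153654)^(52t) = 4.6587, so 52t = ln 4.6587 / ln 1.001537 ≈ 1002.1972.
t ≈ 1002.1972/52 = 19.2730 years.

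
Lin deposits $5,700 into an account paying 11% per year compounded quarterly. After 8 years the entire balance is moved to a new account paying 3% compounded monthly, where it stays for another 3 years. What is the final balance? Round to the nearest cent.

After 8 years at 11%: 5,700 × 2.3824213785 ≈ 13,579.8019.
Then 3 years at 3%: 13,579.8019 × 1.0940514008 ≈ 14,857.0012.

$14,857.00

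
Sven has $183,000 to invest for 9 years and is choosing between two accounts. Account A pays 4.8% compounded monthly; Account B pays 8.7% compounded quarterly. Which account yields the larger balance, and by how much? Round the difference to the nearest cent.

A: (1 + 0.004)^108 ≈ 1.53900837565, so 183,000 × 1.53900837565 ≈ 281,638.5327.
B: (1 + 0.02175)^36 ≈ 2.16973787352, so 183,000 × 2.16973787352 ≈ 397,062.0309.
Difference ≈ 115,423.4981 in favor of B.

Account B, by $115,423.50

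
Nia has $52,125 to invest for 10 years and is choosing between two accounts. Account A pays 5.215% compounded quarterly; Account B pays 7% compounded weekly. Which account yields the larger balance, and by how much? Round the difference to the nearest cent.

Account B, by $17,405.59

Account A growth factor: (1 + 0.0130375)^40 ≈ 1.6788847497; balance ≈ 87,511.8676.
Account B growth factor: (1 + 0.07/52)^520 ≈ 2.01280499383; balance ≈ 104,917.4603.
Account B is larger by 17,405.5927.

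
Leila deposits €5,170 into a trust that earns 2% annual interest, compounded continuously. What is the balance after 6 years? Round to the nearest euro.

A = P·e^(rt) = 5,170·e^(0.02·6) = 5,170·e^0.12.
e^0.12 ≈ 1.127496852, so A ≈ 5,829.1587.

€5,829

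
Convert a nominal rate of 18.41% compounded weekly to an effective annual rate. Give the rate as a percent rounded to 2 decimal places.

One year is 52 periods at 0.00354038 each: (1 + 0.00354038)^52 ≈ 1.201745.
EAR = 1.201745 − 1 ≈ 20.17452%.

20.17%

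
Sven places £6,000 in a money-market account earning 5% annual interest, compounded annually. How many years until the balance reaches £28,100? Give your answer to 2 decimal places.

31.65 years

We need (1 + 0.05)^t = 4.6833, so t = ln 4.6833 / ln 1.05 ≈ 31.6459.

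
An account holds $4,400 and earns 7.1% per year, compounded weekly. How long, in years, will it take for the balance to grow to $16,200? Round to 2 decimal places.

18.37 years

We need (1 + 0.00136538)^(52t) = 3.6818, so 52t = ln 3.6818 / ln 1.001365 ≈ 955.2593.
t ≈ 955.2593/52 = 18.3704 years.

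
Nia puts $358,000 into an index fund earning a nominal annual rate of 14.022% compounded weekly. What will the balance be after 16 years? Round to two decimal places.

Growth factor = (1 + 0.14022/52)^832 ≈ 9.398034369909.
A ≈ 358,000 × 9.398034369909 ≈ 3,364,496.3044.

$3,364,496.30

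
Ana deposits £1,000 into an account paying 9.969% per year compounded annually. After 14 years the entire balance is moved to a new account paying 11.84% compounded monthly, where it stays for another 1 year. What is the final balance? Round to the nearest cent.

£4,255.52

After 14 years at 9.969%: 1,000 × 3.782542894 ≈ 3,782.5429.
Then 1 years at 11.84%: 3,782.5429 × 1.125041256 ≈ 4,255.5168.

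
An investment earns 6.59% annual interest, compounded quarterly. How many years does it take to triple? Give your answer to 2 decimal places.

16.81 years

(1 + 0.016475)^(4t) = 3.
4t = ln 3 / ln(1 + 0.016475) ≈ 1.0986/0.0163408 ≈ 67.2314.
t ≈ 16.8079.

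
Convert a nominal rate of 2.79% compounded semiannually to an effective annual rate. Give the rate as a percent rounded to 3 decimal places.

2.809%

EAR = (1 + 2.79%/2)^2 − 1 = (1 + 0.01395)^2 − 1.
(1 + 0.01395)^2 ≈ 1.028095, so EAR ≈ 2.80946%.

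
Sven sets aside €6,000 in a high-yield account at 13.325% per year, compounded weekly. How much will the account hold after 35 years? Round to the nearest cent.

Growth factor = (1 + 0.0025625)^1820 ≈ 105.402331753.
A ≈ 6,000 × 105.402331753 ≈ 632,413.9905.

€632,413.99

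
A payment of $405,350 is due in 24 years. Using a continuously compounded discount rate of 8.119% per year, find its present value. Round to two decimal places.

$57,753.90

P = A·e^(−rt) = 405,350·e^(−1.94856).
e^(−1.94856) ≈ 0.14247909383, so P ≈ 57,753.9007.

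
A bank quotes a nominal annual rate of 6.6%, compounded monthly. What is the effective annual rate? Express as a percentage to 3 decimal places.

EAR = (1 + 6.6%/12)^12 − 1 = (1 + 0.0055)^12 − 1.
(1 + 0.0055)^12 ≈ 1.068034, so EAR ≈ 6.80336%.

6.803%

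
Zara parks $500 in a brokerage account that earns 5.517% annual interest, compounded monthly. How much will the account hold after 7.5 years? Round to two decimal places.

Periodic rate = 5.517%/12 = 0.0045975; periods = 12·7.5 = 90.
A = 500·(1 + 0.0045975)^90 ≈ 500·1.51108319 ≈ 755.5416.

$755.54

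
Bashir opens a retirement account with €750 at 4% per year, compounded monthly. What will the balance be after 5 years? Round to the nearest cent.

€915.75

Periodic rate = 4%/12 = 0.00333333; periods = 12·5 = 60.
A = 750·(1 + 0.04/12)^60 ≈ 750·1.22099659 ≈ 915.7474.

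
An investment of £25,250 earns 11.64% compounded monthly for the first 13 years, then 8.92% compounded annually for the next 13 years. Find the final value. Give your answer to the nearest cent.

£345,675.17

Phase 1: 25,250·(1 + 0.0097)^156 ≈ 113,833.2038.
Phase 2: 113,833.2038·(1 + 0.0892)^13 ≈ 345,675.1688.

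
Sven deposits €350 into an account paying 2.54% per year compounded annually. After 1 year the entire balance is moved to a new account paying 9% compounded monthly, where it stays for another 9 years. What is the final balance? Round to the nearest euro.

Phase 1: 350·(1 + 0.0254)^1 ≈ 358.8900.
Phase 2: 358.8900·(1 + 0.0075)^108 ≈ 804.3171.

€804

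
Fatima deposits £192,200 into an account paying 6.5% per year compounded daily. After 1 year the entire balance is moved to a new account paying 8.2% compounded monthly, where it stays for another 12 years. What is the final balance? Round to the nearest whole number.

Phase 1: 192,200·(1 + 0.065/365)^365 ≈ 205,106.7775.
Phase 2: 205,106.7775·(1 + 0.082/12)^144 ≈ 546,855.1434.

£546,855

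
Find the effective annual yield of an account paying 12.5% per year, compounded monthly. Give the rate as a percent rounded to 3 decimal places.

13.242%

EAR = (1 + 12.5%/12)^12 − 1 = (1 + 0.0104167)^12 − 1.
(1 + 0.0104167)^12 ≈ 1.132416, so EAR ≈ 13.24160%.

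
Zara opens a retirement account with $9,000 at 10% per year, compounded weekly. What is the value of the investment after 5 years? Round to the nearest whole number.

$14,831

Growth factor = (1 + 0.1/52)^260 ≈ 1.647929821.
A ≈ 9,000 × 1.647929821 ≈ 14,831.3684.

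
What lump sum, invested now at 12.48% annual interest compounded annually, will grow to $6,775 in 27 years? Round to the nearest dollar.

$283

Growth factor = (1 + 0.1248)^27 ≈ 23.93499313.
P = 6,775/23.93499313 ≈ 283.0584.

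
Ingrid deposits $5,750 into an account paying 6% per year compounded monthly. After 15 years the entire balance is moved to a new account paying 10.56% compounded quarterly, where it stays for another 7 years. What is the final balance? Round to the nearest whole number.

$29,270

After 15 years at 6%: 5,750 × 2.4540935622 ≈ 14,111.0380.
Then 7 years at 10.56%: 14,111.0380 × 2.0742734773 ≈ 29,270.1518.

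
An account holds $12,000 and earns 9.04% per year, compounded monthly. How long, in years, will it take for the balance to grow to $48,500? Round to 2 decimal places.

15.51 years

(1 + 0.00753333)^(12t) = 48,500/12,000 = 4.0417.
12t·ln(1 + 0.00753333) = ln(4.0417); 12t = 1.3967/0.0075051 ≈ 186.0944.
t ≈ 15.5079 years.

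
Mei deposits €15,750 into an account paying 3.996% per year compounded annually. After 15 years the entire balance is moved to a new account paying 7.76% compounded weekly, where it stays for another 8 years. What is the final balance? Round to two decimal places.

After 15 years at 3.996%: 15,750 × 1.7999047793 ≈ 28,348.5003.
Then 8 years at 7.76%: 28,348.5003 × 1.8595550674 ≈ 52,715.5973.

€52,715.60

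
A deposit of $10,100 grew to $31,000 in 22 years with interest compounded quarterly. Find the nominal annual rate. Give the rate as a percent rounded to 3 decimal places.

5.130%

The 88-period growth factor is 31,000/10,100 = 3.06931.
r/4 = 3.06931^(1/88) − 1 ≈ 0.0128253, so r ≈ 4·0.0128253 = 5.13013%.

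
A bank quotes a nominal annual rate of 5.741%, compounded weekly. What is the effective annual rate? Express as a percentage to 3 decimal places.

One year is 52 periods at 0.00110404 each: (1 + 0.00110404)^52 ≈ 1.059056.
EAR = 1.059056 − 1 ≈ 5.90564%.

5.906%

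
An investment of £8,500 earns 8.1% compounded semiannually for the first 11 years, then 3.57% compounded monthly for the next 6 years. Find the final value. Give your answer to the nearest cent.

Phase 1: 8,500·(1 + 0.0405)^22 ≈ 20,358.4536.
Phase 2: 20,358.4536·(1 + 0.002975)^72 ≈ 25,213.4666.

£25,213.47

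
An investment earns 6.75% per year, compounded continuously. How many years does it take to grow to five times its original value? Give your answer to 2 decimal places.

23.84 years

e^(0.0675t) = 5, so 0.0675t = ln 5 ≈ 1.6094.
t ≈ 1.6094/0.0675 ≈ 23.8435.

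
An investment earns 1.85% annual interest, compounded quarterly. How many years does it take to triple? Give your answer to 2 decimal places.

59.52 years

(1 + 0.004625)^(4t) = 3.
4t = ln 3 / ln(1 + 0.004625) ≈ 1.0986/0.00461434 ≈ 238.0867.
t ≈ 59.5217.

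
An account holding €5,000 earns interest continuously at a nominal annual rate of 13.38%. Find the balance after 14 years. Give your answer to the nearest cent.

€32,545.46

A = P·e^(rt) = 5,000·e^(0.1338·14) = 5,000·e^1.8732.
e^1.8732 ≈ 6.5090922033, so A ≈ 32,545.4610.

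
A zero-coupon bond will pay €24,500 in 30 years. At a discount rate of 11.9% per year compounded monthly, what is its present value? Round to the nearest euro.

Periodic rate = 11.9%/12 = 0.00991667; 360 periods.
P = 24,500/(1 + 0.119/12)^360 ≈ 24,500/34.897490159 ≈ 702.0562.

€702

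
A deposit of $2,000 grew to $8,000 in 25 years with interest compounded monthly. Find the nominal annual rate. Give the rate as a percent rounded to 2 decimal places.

(1 + r/12)^300 = 8,000/2,000 = 4.
1 + r/12 = 4^(1/300) ≈ 1.004632, so r/12 ≈ 0.00463167.
r ≈ 12·0.00463167 = 5.55801%.

5.56%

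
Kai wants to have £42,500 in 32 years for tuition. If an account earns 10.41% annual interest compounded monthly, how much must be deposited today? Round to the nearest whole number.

Periodic rate = 10.41%/12 = 0.008675; 384 periods.
P = 42,500/(1 + 0.008675)^384 ≈ 42,500/27.572914823 ≈ 1,541.3677.

£1,541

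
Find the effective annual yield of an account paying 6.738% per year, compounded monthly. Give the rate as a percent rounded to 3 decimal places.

6.950%

EAR = (1 + 6.738%/12)^12 − 1 = (1 + 0.005615)^12 − 1.
(1 + 0.005615)^12 ≈ 1.0695, so EAR ≈ 6.95003%.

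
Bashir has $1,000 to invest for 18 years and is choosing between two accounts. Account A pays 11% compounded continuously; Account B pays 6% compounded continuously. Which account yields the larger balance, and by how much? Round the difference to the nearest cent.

Account A, by $4,298.06

A: e^(0.11·18) = e^1.98 ≈ 7.242742985, so 1,000 × 7.242742985 ≈ 7,242.7430.
B: e^(0.06·18) = e^1.08 ≈ 2.944679551, so 1,000 × 2.944679551 ≈ 2,944.6796.
Difference ≈ 4,298.0634 in favor of A.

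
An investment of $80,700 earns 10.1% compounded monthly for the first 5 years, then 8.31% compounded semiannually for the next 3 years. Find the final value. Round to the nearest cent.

Phase 1: 80,700·(1 + 0.101/12)^60 ≈ 133,436.4343.
Phase 2: 133,436.4343·(1 + 0.04155)^6 ≈ 170,355.1110.

$170,355.11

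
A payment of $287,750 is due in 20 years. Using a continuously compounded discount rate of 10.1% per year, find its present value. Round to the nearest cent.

P = A·e^(−rt) = 287,750·e^(−2.02).
e^(−2.02) ≈ 0.13265546508, so P ≈ 38,171.6101.

$38,171.61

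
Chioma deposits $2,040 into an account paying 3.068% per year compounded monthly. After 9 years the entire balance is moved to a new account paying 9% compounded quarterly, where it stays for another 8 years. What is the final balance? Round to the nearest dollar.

Phase 1: 2,040·(1 + 0.03068/12)^108 ≈ 2,687.7850.
Phase 2: 2,687.7850·(1 + 0.0225)^32 ≈ 5,477.9827.

$5,478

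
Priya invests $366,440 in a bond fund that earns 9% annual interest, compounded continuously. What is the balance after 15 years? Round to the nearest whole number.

$1,413,515

A = P·e^(rt) = 366,440·e^(0.09·15) = 366,440·e^1.35.
e^1.35 ≈ 3.857425530697, so A ≈ 1,413,515.0115.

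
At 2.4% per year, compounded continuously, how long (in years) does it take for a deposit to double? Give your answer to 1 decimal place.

28.9 years

e^(0.024t) = 2, so 0.024t = ln 2 ≈ 0.69315.
t ≈ 0.69315/0.024 ≈ 28.8811.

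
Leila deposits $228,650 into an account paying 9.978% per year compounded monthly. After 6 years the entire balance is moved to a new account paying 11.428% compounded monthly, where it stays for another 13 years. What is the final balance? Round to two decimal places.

Phase 1: 228,650·(1 + 0.008315)^72 ≈ 415,049.2343.
Phase 2: 415,049.2343·(1 + 0.11428/12)^156 ≈ 1,820,756.9896.

$1,820,756.99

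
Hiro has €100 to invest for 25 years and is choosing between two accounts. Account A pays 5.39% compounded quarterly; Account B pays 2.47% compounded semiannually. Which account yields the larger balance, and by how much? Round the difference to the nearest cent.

Account A, by €196.60

Account A growth factor: (1 + 0.013475)^100 ≈ 3.81332671; balance ≈ 381.3327.
Account B growth factor: (1 + 0.01235)^50 ≈ 1.84728694; balance ≈ 184.7287.
Account A is larger by 196.6040.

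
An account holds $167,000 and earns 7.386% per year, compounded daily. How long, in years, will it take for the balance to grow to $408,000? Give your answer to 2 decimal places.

12.10 years

We need (1 + 0.000202356)^(365t) = 2.4431, so 365t = ln 2.4431 / ln 1.000202 ≈ 4414.8086.
t ≈ 4414.8086/365 = 12.0954 years.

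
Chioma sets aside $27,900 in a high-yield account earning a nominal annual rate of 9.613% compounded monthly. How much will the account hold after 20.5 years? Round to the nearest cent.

Growth factor = (1 + 0.09613/12)^246 ≈ 7.11932963566.
A ≈ 27,900 × 7.11932963566 ≈ 198,629.2968.

$198,629.30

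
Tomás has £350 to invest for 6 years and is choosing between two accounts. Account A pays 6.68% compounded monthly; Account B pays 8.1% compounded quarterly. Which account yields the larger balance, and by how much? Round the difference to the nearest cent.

Account B, by £44.30

Account A growth factor: (1 + 0.0668/12)^72 ≈ 1.49136016; balance ≈ 521.9761.
Account B growth factor: (1 + 0.02025)^24 ≈ 1.61792536; balance ≈ 566.2739.
Account B is larger by 44.2978.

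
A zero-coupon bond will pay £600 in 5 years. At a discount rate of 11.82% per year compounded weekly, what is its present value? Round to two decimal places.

£332.49

Growth factor = (1 + 0.1182/52)^260 ≈ 1.80458261.
P = 600/1.80458261 ≈ 332.4869.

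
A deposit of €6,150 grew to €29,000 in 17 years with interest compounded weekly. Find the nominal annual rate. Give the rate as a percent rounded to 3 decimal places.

9.131%

The 884-period growth factor is 29,000/6,150 = 4.71545.
r/52 = 4.71545^(1/884) − 1 ≈ 0.00175589, so r ≈ 52·0.00175589 = 9.13062%.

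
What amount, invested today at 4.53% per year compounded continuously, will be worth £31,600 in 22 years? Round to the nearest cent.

P = A·e^(−rt) = 31,600·e^(−0.9966).
e^(−0.9966) ≈ 0.36913236003, so P ≈ 11,664.5826.

£11,664.58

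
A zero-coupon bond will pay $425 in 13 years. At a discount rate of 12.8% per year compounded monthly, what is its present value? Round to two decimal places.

$81.20

Periodic rate = 12.8%/12 = 0.0106667; 156 periods.
P = 425/(1 + 0.128/12)^156 ≈ 425/5.23406353 ≈ 81.1989.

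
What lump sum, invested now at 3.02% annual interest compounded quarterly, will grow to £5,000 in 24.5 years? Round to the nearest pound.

Growth factor = (1 + 0.00755)^98 ≈ 2.089909695.
P = 5,000/2.089909695 ≈ 2,392.4479.

£2,392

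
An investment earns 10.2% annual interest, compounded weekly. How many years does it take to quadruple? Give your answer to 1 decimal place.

(1 + 0.00196154)^(52t) = 4.
52t = ln 4 / ln(1 + 0.00196154) ≈ 1.3863/0.00195962 ≈ 707.4312.
t ≈ 13.6044.

13.6 years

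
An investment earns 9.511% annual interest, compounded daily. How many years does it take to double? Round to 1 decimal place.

(1 + 0.000260575)^(365t) = 2.
365t = ln 2 / ln(1 + 0.000260575) ≈ 0.69315/0.000260541 ≈ 2660.4109.
t ≈ 7.2888.

7.3 years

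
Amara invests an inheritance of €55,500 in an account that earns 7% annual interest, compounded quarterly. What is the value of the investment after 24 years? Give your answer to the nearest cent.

€293,492.56

Growth factor = (1 + 0.0175)^96 ≈ 5.28815429326.
A ≈ 55,500 × 5.28815429326 ≈ 293,492.5633.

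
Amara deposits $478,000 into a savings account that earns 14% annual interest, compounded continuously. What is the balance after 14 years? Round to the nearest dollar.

$3,393,478

A = P·e^(rt) = 478,000·e^(0.14·14) = 478,000·e^1.96.
e^1.96 ≈ 7.099327065157, so A ≈ 3,393,478.3371.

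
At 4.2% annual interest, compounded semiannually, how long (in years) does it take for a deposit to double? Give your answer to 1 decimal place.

16.7 years

(1 + 0.021)^(2t) = 2.
2t = ln 2 / ln(1 + 0.021) ≈ 0.69315/0.0207825 ≈ 33.3524.
t ≈ 16.6762.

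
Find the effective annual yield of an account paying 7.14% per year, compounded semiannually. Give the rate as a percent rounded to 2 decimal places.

One year is 2 periods at 0.0357 each: (1 + 0.0357)^2 ≈ 1.072674.
EAR = 1.072674 − 1 ≈ 7.26745%.

7.27%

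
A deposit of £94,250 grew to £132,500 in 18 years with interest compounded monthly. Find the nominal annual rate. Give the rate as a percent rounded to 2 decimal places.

(1 + r/12)^216 = 132,500/94,250 = 1.40584.
1 + r/12 = 1.40584^(1/216) ≈ 1.001578, so r/12 ≈ 0.00157824.
r ≈ 12·0.00157824 = 1.89389%.

1.89%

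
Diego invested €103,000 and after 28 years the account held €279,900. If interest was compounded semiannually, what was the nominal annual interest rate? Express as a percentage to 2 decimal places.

3.60%

(1 + r/2)^56 = 279,900/103,000 = 2.71748.
1 + r/2 = 2.71748^(1/56) ≈ 1.018012, so r/2 ≈ 0.0180121.
r ≈ 2·0.0180121 = 3.60243%.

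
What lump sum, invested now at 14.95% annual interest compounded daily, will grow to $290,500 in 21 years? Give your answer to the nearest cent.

$12,588.03

Periodic rate = 14.95%/365 = 0.000409589; 7665 periods.
P = 290,500/(1 + 0.1495/365)^7665 ≈ 290,500/23.077479374 ≈ 12,588.0299.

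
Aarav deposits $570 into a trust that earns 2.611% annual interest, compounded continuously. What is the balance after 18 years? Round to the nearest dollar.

$912

A = P·e^(rt) = 570·e^(0.02611·18) = 570·e^0.46998.
e^0.46998 ≈ 1.59996219, so A ≈ 911.9785.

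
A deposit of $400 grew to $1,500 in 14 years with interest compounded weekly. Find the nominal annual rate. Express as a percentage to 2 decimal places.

The 728-period growth factor is 1,500/400 = 3.75.
r/52 = 3.75^(1/728) − 1 ≈ 0.00181725, so r ≈ 52·0.00181725 = 9.44969%.

9.45%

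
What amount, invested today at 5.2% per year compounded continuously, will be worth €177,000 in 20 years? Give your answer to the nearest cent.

P = A·e^(−rt) = 177,000·e^(−1.04).
e^(−1.04) ≈ 0.353454681959, so P ≈ 62,561.4787.

€62,561.48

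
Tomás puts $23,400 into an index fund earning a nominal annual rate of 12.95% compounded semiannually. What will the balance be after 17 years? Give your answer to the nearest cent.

$197,531.30

Periodic rate = 12.95%/2 = 0.06475; periods = 2·17 = 34.
A = 23,400·(1 + 0.06475)^34 ≈ 23,400·8.44150840761 ≈ 197,531.2967.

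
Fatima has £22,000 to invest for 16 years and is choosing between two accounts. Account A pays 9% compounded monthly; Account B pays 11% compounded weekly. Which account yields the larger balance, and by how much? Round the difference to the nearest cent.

Account A growth factor: (1 + 0.0075)^192 ≈ 4.1980781995; balance ≈ 92,357.7204.
Account B growth factor: (1 + 0.11/52)^832 ≈ 5.80164258998; balance ≈ 127,636.1370.
Account B is larger by 35,278.4166.

Account B, by £35,278.42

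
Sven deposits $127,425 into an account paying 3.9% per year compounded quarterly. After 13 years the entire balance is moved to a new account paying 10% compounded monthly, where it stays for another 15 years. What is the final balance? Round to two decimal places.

After 13 years at 3.9%: 127,425 × 1.65623064392 ≈ 211,045.1898.
Then 15 years at 10%: 211,045.1898 × 4.45391955173 ≈ 939,978.2972.

$939,978.30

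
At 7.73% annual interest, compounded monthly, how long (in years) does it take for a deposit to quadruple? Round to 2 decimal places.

17.99 years

(1 + 0.00644167)^(12t) = 4.
12t = ln 4 / ln(1 + 0.00644167) ≈ 1.3863/0.00642101 ≈ 215.8998.
t ≈ 17.9917.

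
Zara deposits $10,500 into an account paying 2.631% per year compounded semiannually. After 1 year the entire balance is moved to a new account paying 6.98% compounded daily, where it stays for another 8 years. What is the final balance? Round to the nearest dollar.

$18,838

Phase 1: 10,500·(1 + 0.013155)^2 ≈ 10,778.0721.
Phase 2: 10,778.0721·(1 + 0.0698/365)^2920 ≈ 18,837.7026.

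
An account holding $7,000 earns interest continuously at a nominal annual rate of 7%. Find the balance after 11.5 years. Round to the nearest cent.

$15,656.88

A = P·e^(rt) = 7,000·e^(0.07·11.5) = 7,000·e^0.805.
e^0.805 ≈ 2.2366964988, so A ≈ 15,656.8755.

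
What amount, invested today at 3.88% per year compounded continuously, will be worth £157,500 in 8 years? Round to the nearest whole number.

£115,472

P = A·e^(−rt) = 157,500·e^(−0.3104).
e^(−0.3104) ≈ 0.73315363611, so P ≈ 115,471.6977.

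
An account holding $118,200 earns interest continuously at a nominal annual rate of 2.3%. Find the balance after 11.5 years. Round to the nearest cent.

A = P·e^(rt) = 118,200·e^(0.023·11.5) = 118,200·e^0.2645.
e^0.2645 ≈ 1.30277942319, so A ≈ 153,988.5278.

$153,988.53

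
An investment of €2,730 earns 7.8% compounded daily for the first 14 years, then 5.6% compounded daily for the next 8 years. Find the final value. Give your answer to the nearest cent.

€12,732.41

After 14 years at 7.8%: 2,730 × 2.9798809116 ≈ 8,135.0749.
Then 8 years at 5.6%: 8,135.0749 × 1.5651249114 ≈ 12,732.4084.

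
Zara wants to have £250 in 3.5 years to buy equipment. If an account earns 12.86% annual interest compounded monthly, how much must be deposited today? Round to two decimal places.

Growth factor = (1 + 0.1286/12)^42 ≈ 1.56471752.
P = 250/1.56471752 ≈ 159.7732.

£159.77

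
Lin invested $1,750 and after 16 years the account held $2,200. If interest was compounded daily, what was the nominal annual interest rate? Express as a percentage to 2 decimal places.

1.43%

The 5840-period growth factor is 2,200/1,750 = 1.25714.
r/365 = 1.25714^(1/5840) − 1 ≈ 0.000039186, so r ≈ 365·0.000039186 = 1.43029%.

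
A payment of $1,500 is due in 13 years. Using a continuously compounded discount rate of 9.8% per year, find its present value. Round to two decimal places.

$419.57

P = A·e^(−rt) = 1,500·e^(−1.274).
e^(−1.274) ≈ 0.279710539, so P ≈ 419.5658.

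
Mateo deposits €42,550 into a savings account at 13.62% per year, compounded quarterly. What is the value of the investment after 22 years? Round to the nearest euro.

Periodic rate = 13.62%/4 = 0.03405; periods = 4·22 = 88.
A = 42,550·(1 + 0.03405)^88 ≈ 42,550·19.0394951134 ≈ 810,130.5171.

€810,131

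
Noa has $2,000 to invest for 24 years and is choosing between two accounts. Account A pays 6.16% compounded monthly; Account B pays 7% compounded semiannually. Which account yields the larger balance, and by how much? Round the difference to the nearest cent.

Account A growth factor: (1 + 0.0616/12)^288 ≈ 4.369367999; balance ≈ 8,738.7360.
Account B growth factor: (1 + 0.035)^48 ≈ 5.2135889805; balance ≈ 10,427.1780.
Account B is larger by 1,688.4420.

Account B, by $1,688.44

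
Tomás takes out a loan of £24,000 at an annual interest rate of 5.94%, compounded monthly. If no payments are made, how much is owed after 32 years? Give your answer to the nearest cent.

£159,838.64

Growth factor = (1 + 0.00495)^384 ≈ 6.65994340904.
A ≈ 24,000 × 6.65994340904 ≈ 159,838.6418.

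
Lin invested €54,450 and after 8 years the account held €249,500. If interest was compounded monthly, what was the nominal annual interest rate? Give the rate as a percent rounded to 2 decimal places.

The 96-period growth factor is 249,500/54,450 = 4.58219.
r/12 = 4.58219^(1/96) − 1 ≈ 0.0159824, so r ≈ 12·0.0159824 = 19.17885%.

19.18%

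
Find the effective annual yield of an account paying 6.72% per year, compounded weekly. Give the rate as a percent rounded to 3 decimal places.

One year is 52 periods at 0.00129231 each: (1 + 0.00129231)^52 ≈ 1.069463.
EAR = 1.069463 − 1 ≈ 6.94630%.

6.946%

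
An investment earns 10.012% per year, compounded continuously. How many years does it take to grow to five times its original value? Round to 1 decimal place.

16.1 years

e^(0.10012t) = 5, so 0.10012t = ln 5 ≈ 1.6094.
t ≈ 1.6094/0.10012 ≈ 16.0751.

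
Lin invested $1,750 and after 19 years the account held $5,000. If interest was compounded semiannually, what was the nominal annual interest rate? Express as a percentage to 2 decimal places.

5.60%

(1 + r/2)^38 = 5,000/1,750 = 2.85714.
1 + r/2 = 2.85714^(1/38) ≈ 1.028012, so r/2 ≈ 0.0280121.
r ≈ 2·0.0280121 = 5.60241%.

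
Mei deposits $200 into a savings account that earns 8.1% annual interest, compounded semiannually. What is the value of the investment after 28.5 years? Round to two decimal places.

Growth factor = (1 + 0.0405)^57 ≈ 9.611669282.
A ≈ 200 × 9.611669282 ≈ 1,922.3339.

$1,922.33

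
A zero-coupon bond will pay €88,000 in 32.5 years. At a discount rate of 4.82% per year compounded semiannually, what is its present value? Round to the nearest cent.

€18,716.68

Periodic rate = 4.82%/2 = 0.0241; 65 periods.
P = 88,000/(1 + 0.0241)^65 ≈ 88,000/4.7016879214 ≈ 18,716.6825.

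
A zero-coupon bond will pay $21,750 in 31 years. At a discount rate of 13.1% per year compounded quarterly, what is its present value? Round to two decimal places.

$399.99

Growth factor = (1 + 0.03275)^124 ≈ 54.375749028.
P = 21,750/54.375749028 ≈ 399.9945.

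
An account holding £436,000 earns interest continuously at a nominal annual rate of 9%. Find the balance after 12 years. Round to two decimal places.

£1,283,880.28

A = P·e^(rt) = 436,000·e^(0.09·12) = 436,000·e^1.08.
e^1.08 ≈ 2.944679551066, so A ≈ 1,283,880.2843.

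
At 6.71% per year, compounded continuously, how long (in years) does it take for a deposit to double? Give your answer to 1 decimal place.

e^(0.0671t) = 2, so 0.0671t = ln 2 ≈ 0.69315.
t ≈ 0.69315/0.0671 ≈ 10.3301.

10.3 years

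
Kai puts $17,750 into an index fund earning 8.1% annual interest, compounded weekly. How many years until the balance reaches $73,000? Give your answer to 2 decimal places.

We need (1 + 0.00155769)^(52t) = 4.1127, so 52t = ln 4.1127 / ln 1.001558 ≈ 908.5074.
t ≈ 908.5074/52 = 17.4713 years.

17.47 years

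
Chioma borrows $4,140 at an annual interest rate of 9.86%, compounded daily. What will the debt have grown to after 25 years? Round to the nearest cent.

Growth factor = (1 + 0.0986/365)^9125 ≈ 11.75956693.
A ≈ 4,140 × 11.75956693 ≈ 48,684.6071.

$48,684.61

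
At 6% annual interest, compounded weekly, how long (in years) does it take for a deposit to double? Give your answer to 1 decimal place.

11.6 years

(1 + 0.00115385)^(52t) = 2.
52t = ln 2 / ln(1 + 0.00115385) ≈ 0.69315/0.00115318 ≈ 601.0741.
t ≈ 11.5591.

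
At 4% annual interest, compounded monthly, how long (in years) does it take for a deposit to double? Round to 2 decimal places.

(1 + 0.00333333)^(12t) = 2.
12t = ln 2 / ln(1 + 0.00333333) ≈ 0.69315/0.00332779 ≈ 208.2905.
t ≈ 17.3575.

17.36 years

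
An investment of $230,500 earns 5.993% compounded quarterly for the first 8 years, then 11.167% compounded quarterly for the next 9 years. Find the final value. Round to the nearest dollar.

$999,636

After 8 years at 5.993%: 230,500 × 1.60943610275 ≈ 370,975.0217.
Then 9 years at 11.167%: 370,975.0217 × 2.69461892115 ≈ 999,636.3127.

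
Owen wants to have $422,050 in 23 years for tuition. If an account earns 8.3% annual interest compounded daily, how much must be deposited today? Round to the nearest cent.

$62,573.43

Growth factor = (1 + 0.083/365)^8395 ≈ 6.74487516843.
P = 422,050/6.74487516843 ≈ 62,573.4338.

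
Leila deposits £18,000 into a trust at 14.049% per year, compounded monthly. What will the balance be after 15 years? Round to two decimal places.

£146,273.96

Growth factor = (1 + 0.0117075)^180 ≈ 8.12633111281.
A ≈ 18,000 × 8.12633111281 ≈ 146,273.9600.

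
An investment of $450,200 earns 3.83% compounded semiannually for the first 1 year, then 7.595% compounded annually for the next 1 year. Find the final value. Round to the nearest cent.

After 1 years at 3.83%: 450,200 × 1.0386667225 ≈ 467,607.7585.
Then 1 years at 7.595%: 467,607.7585 × 1.07595 ≈ 503,122.5677.

$503,122.57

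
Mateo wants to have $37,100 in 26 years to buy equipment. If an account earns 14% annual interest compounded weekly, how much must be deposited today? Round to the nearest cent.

$978.74

Periodic rate = 14%/52 = 0.00269231; 1352 periods.
P = 37,100/(1 + 0.14/52)^1352 ≈ 37,100/37.905975977 ≈ 978.7375.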